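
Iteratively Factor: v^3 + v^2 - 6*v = (v + 3)*(v^2 - 2*v) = (v - 2)*(v + 3)*(v)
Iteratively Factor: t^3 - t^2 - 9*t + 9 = (t - 3)*(t^2 + 2*t - 3) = (t - 3)*(t + 3)*(t - 1)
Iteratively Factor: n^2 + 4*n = (n)*(n + 4)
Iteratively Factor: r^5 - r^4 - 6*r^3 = (r + 2)*(r^4 - 3*r^3) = r*(r + 2)*(r^3 - 3*r^2) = r*(r - 3)*(r + 2)*(r^2) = r^2*(r - 3)*(r + 2)*(r)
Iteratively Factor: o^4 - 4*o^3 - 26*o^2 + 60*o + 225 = (o + 3)*(o^3 - 7*o^2 - 5*o + 75) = (o - 5)*(o + 3)*(o^2 - 2*o - 15) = (o - 5)^2*(o + 3)*(o + 3)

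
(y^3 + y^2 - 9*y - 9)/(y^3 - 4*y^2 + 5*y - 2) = (y^3 + y^2 - 9*y - 9)/(y^3 - 4*y^2 + 5*y - 2)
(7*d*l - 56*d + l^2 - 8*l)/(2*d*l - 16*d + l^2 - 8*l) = (7*d + l)/(2*d + l)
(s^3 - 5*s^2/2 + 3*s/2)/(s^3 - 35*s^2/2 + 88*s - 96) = s*(s - 1)/(s^2 - 16*s + 64)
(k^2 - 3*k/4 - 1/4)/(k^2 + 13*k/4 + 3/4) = (k - 1)/(k + 3)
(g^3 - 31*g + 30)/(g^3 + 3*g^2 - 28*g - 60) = (g - 1)/(g + 2)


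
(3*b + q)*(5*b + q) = 15*b^2 + 8*b*q + q^2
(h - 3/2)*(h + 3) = h^2 + 3*h/2 - 9/2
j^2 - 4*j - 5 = (j - 5)*(j + 1)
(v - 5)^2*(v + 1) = v^3 - 9*v^2 + 15*v + 25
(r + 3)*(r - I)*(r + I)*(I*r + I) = I*r^4 + 4*I*r^3 + 4*I*r^2 + 4*I*r + 3*I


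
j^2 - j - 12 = (j - 4)*(j + 3)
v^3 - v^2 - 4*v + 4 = (v - 2)*(v - 1)*(v + 2)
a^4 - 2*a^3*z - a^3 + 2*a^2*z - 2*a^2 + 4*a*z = a*(a - 2)*(a + 1)*(a - 2*z)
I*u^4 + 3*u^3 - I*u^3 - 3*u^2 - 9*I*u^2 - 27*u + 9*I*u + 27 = (u - 3)*(u + 3)*(u - 3*I)*(I*u - I)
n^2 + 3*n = n*(n + 3)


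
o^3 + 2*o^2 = o^2*(o + 2)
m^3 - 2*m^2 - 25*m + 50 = (m - 5)*(m - 2)*(m + 5)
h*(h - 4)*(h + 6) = h^3 + 2*h^2 - 24*h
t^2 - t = t*(t - 1)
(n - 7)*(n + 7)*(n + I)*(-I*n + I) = -I*n^4 + n^3 + I*n^3 - n^2 + 49*I*n^2 - 49*n - 49*I*n + 49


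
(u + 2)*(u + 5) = u^2 + 7*u + 10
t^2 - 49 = (t - 7)*(t + 7)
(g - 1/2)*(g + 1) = g^2 + g/2 - 1/2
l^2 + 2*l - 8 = (l - 2)*(l + 4)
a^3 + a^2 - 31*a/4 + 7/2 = (a - 2)*(a - 1/2)*(a + 7/2)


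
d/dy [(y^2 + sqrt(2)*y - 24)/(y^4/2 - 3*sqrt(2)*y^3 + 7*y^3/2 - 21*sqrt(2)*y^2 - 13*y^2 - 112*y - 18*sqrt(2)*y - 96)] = 2*(-(2*y + sqrt(2))*(-y^4 - 7*y^3 + 6*sqrt(2)*y^3 + 26*y^2 + 42*sqrt(2)*y^2 + 36*sqrt(2)*y + 224*y + 192) + (y^2 + sqrt(2)*y - 24)*(-4*y^3 - 21*y^2 + 18*sqrt(2)*y^2 + 52*y + 84*sqrt(2)*y + 36*sqrt(2) + 224))/(-y^4 - 7*y^3 + 6*sqrt(2)*y^3 + 26*y^2 + 42*sqrt(2)*y^2 + 36*sqrt(2)*y + 224*y + 192)^2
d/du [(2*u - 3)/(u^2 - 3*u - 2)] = (-2*u^2 + 6*u - 13)/(u^4 - 6*u^3 + 5*u^2 + 12*u + 4)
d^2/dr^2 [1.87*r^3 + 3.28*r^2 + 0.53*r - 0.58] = 11.22*r + 6.56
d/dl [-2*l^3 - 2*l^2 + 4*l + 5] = -6*l^2 - 4*l + 4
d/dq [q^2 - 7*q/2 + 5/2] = 2*q - 7/2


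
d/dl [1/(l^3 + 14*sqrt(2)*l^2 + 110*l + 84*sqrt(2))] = (-3*l^2 - 28*sqrt(2)*l - 110)/(l^3 + 14*sqrt(2)*l^2 + 110*l + 84*sqrt(2))^2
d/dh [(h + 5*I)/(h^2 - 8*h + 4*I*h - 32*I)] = (-h^2 - 10*I*h + 20 + 8*I)/(h^4 + h^3*(-16 + 8*I) + h^2*(48 - 128*I) + h*(256 + 512*I) - 1024)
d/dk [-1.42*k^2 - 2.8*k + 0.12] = -2.84*k - 2.8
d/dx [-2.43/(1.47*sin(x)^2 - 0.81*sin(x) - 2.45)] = (7.1442*sin(x) - 1.9683)*cos(x)/(-1.47*sin(x)^2 + 0.81*sin(x) + 2.45)^2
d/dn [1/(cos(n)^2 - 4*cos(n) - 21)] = 2*(cos(n) - 2)*sin(n)/(sin(n)^2 + 4*cos(n) + 20)^2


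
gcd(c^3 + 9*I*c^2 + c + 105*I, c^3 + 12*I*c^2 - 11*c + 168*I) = c^2 + 4*I*c + 21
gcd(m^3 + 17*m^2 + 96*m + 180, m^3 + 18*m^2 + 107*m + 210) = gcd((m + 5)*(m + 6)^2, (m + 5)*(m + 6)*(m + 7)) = m^2 + 11*m + 30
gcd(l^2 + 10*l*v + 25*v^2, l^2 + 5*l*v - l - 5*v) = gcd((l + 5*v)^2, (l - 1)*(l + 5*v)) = l + 5*v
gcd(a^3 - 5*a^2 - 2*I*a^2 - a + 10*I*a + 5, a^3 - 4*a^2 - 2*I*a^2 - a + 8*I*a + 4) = a^2 - 2*I*a - 1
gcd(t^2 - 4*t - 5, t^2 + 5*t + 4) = t + 1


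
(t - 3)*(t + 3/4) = t^2 - 9*t/4 - 9/4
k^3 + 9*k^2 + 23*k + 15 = (k + 1)*(k + 3)*(k + 5)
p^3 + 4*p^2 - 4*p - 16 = (p - 2)*(p + 2)*(p + 4)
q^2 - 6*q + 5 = (q - 5)*(q - 1)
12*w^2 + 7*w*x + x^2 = (3*w + x)*(4*w + x)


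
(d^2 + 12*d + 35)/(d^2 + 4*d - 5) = (d + 7)/(d - 1)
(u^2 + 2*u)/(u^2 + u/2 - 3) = 2*u/(2*u - 3)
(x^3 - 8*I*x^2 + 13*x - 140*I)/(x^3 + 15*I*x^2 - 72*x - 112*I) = (x^2 - 12*I*x - 35)/(x^2 + 11*I*x - 28)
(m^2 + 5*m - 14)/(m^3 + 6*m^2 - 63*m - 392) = (m - 2)/(m^2 - m - 56)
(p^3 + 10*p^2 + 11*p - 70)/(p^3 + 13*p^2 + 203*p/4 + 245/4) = 4*(p^2 + 3*p - 10)/(4*p^2 + 24*p + 35)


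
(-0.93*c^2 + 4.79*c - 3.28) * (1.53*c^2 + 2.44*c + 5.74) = -1.4229*c^4 + 5.0595*c^3 + 1.331*c^2 + 19.4914*c - 18.8272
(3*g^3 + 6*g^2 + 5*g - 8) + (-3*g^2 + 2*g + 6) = 3*g^3 + 3*g^2 + 7*g - 2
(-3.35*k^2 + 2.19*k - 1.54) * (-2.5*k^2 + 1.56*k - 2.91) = 8.375*k^4 - 10.701*k^3 + 17.0149*k^2 - 8.7753*k + 4.4814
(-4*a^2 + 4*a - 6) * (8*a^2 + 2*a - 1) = -32*a^4 + 24*a^3 - 36*a^2 - 16*a + 6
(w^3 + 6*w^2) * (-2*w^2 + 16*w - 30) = -2*w^5 + 4*w^4 + 66*w^3 - 180*w^2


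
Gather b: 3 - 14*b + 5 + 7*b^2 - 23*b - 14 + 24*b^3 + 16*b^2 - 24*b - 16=24*b^3 + 23*b^2 - 61*b - 22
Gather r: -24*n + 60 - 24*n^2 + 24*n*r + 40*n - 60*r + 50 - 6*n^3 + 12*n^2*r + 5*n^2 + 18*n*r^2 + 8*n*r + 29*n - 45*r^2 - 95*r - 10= -6*n^3 - 19*n^2 + 45*n + r^2*(18*n - 45) + r*(12*n^2 + 32*n - 155) + 100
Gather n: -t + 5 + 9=14 - t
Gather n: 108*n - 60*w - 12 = 108*n - 60*w - 12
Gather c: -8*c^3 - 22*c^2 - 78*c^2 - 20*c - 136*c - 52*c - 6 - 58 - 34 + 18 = -8*c^3 - 100*c^2 - 208*c - 80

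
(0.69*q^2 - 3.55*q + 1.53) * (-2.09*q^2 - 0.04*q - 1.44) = -1.4421*q^4 + 7.3919*q^3 - 4.0493*q^2 + 5.0508*q - 2.2032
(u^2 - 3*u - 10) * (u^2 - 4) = u^4 - 3*u^3 - 14*u^2 + 12*u + 40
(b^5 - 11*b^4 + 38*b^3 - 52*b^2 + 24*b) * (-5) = -5*b^5 + 55*b^4 - 190*b^3 + 260*b^2 - 120*b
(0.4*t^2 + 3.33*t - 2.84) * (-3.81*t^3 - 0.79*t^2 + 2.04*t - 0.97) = -1.524*t^5 - 13.0033*t^4 + 9.0057*t^3 + 8.6488*t^2 - 9.0237*t + 2.7548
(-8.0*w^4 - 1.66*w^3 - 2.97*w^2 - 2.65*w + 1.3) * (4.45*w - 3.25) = -35.6*w^5 + 18.613*w^4 - 7.8215*w^3 - 2.14*w^2 + 14.3975*w - 4.225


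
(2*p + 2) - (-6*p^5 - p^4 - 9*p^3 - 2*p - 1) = 6*p^5 + p^4 + 9*p^3 + 4*p + 3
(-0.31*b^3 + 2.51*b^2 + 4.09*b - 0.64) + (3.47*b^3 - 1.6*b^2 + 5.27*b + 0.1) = 3.16*b^3 + 0.91*b^2 + 9.36*b - 0.54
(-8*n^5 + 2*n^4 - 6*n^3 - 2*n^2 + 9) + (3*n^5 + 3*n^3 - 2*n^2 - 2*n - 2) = -5*n^5 + 2*n^4 - 3*n^3 - 4*n^2 - 2*n + 7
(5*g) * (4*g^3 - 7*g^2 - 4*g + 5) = 20*g^4 - 35*g^3 - 20*g^2 + 25*g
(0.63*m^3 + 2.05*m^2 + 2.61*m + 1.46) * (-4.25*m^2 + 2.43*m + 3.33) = -2.6775*m^5 - 7.1816*m^4 - 4.0131*m^3 + 6.9638*m^2 + 12.2391*m + 4.8618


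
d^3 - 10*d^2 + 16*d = d*(d - 8)*(d - 2)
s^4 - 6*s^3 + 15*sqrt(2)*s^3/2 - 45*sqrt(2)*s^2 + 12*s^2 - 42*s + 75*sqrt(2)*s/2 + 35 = (s - 5)*(s - 1)*(s + sqrt(2)/2)*(s + 7*sqrt(2))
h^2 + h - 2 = (h - 1)*(h + 2)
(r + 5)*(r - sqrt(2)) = r^2 - sqrt(2)*r + 5*r - 5*sqrt(2)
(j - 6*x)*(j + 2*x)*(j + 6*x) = j^3 + 2*j^2*x - 36*j*x^2 - 72*x^3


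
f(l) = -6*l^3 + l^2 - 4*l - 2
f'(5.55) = -547.34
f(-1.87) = 48.21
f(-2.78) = 145.76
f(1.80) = -40.95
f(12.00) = -10274.00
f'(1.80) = -58.72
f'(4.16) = -307.18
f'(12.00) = -2572.00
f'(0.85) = -15.30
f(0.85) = -8.36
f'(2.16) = -83.66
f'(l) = -18*l^2 + 2*l - 4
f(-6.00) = 1354.00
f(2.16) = -66.44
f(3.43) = -246.08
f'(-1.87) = -70.68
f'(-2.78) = -148.67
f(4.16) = -433.28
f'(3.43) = -208.91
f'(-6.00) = -664.00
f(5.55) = -1019.12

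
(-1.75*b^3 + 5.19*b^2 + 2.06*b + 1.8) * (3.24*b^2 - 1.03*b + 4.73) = -5.67*b^5 + 18.6181*b^4 - 6.9488*b^3 + 28.2589*b^2 + 7.8898*b + 8.514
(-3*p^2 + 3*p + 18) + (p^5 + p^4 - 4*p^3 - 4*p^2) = p^5 + p^4 - 4*p^3 - 7*p^2 + 3*p + 18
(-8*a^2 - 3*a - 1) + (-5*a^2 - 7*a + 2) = -13*a^2 - 10*a + 1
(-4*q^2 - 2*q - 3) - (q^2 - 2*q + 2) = -5*q^2 - 5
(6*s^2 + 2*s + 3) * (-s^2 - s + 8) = -6*s^4 - 8*s^3 + 43*s^2 + 13*s + 24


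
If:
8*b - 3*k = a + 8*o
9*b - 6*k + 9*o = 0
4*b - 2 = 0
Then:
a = 7/4 - 25*o/2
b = 1/2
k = 3*o/2 + 3/4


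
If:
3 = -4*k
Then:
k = -3/4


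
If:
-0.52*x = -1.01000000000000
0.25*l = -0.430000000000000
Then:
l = -1.72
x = 1.94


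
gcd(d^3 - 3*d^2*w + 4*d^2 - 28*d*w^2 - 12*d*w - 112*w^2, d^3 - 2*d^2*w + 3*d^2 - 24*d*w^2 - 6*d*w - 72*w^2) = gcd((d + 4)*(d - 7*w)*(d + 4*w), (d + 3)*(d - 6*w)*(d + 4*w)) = d + 4*w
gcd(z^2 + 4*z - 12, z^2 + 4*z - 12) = z^2 + 4*z - 12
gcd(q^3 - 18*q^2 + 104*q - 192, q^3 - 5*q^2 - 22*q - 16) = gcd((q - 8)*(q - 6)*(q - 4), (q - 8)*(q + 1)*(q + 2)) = q - 8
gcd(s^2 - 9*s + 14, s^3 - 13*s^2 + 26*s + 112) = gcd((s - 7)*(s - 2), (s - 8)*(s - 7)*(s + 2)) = s - 7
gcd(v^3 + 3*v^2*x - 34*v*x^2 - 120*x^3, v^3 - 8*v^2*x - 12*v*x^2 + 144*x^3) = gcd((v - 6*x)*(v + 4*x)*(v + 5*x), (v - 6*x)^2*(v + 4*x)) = -v^2 + 2*v*x + 24*x^2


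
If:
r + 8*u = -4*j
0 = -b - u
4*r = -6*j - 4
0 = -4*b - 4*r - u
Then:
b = -32/81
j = -70/81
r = 8/27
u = 32/81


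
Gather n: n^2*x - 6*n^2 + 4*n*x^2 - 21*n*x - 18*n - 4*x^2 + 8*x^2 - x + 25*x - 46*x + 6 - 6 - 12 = n^2*(x - 6) + n*(4*x^2 - 21*x - 18) + 4*x^2 - 22*x - 12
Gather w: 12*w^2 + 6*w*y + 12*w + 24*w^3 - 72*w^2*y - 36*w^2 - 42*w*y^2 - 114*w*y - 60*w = 24*w^3 + w^2*(-72*y - 24) + w*(-42*y^2 - 108*y - 48)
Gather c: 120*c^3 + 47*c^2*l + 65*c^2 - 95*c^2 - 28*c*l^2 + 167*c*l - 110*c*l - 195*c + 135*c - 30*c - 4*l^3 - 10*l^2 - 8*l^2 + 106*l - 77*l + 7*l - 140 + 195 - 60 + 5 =120*c^3 + c^2*(47*l - 30) + c*(-28*l^2 + 57*l - 90) - 4*l^3 - 18*l^2 + 36*l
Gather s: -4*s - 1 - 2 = -4*s - 3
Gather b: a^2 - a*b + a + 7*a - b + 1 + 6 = a^2 + 8*a + b*(-a - 1) + 7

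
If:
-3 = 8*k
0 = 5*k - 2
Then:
No Solution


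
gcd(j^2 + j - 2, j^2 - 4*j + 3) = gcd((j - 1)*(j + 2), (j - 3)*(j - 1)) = j - 1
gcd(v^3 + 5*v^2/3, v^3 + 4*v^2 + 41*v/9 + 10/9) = v + 5/3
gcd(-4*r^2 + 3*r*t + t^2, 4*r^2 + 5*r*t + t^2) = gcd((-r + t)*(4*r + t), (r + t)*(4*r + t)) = 4*r + t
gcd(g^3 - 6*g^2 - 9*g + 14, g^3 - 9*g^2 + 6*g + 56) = g^2 - 5*g - 14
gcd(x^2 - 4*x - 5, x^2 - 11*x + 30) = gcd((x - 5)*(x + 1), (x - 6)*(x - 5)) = x - 5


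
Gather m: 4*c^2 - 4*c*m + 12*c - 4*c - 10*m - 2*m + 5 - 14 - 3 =4*c^2 + 8*c + m*(-4*c - 12) - 12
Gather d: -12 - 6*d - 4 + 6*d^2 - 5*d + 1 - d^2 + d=5*d^2 - 10*d - 15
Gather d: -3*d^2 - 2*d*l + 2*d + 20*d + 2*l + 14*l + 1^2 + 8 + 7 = -3*d^2 + d*(22 - 2*l) + 16*l + 16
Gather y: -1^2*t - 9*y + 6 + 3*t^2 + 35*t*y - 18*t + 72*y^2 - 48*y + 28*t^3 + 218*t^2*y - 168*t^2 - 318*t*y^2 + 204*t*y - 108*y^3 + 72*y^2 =28*t^3 - 165*t^2 - 19*t - 108*y^3 + y^2*(144 - 318*t) + y*(218*t^2 + 239*t - 57) + 6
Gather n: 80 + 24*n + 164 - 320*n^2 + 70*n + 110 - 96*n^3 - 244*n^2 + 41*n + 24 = -96*n^3 - 564*n^2 + 135*n + 378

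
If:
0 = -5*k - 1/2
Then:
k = -1/10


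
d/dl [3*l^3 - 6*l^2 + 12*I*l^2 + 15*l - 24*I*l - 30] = 9*l^2 + l*(-12 + 24*I) + 15 - 24*I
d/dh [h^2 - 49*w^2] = 2*h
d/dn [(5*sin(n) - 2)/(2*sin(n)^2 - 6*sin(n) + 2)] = (-5*sin(n)^2 + 4*sin(n) - 1)*cos(n)/(2*(sin(n)^2 - 3*sin(n) + 1)^2)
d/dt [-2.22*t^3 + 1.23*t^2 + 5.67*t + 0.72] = -6.66*t^2 + 2.46*t + 5.67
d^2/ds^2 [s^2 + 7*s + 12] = 2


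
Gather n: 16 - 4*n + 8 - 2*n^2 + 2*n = -2*n^2 - 2*n + 24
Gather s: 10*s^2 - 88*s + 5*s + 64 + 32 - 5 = 10*s^2 - 83*s + 91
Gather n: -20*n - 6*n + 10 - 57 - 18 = -26*n - 65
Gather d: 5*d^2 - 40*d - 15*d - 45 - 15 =5*d^2 - 55*d - 60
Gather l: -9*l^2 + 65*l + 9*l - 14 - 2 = -9*l^2 + 74*l - 16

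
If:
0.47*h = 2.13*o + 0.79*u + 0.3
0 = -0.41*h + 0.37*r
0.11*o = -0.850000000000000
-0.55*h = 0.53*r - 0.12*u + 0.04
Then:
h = 2.27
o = -7.73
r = 2.51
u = 21.80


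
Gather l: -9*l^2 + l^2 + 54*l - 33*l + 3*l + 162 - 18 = -8*l^2 + 24*l + 144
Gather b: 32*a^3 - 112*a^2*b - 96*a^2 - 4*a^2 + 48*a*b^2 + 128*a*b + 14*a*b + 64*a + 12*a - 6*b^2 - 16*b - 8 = 32*a^3 - 100*a^2 + 76*a + b^2*(48*a - 6) + b*(-112*a^2 + 142*a - 16) - 8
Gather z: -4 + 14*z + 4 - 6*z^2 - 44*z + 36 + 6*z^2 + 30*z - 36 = 0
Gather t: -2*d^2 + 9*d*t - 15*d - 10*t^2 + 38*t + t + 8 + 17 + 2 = -2*d^2 - 15*d - 10*t^2 + t*(9*d + 39) + 27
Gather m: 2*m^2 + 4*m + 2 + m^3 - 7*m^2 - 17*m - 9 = m^3 - 5*m^2 - 13*m - 7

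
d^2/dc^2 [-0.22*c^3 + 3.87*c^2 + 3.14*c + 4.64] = 7.74 - 1.32*c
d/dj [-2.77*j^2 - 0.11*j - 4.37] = -5.54*j - 0.11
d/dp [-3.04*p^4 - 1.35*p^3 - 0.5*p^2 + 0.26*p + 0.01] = -12.16*p^3 - 4.05*p^2 - 1.0*p + 0.26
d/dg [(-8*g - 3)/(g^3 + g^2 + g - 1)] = (16*g^3 + 17*g^2 + 6*g + 11)/(g^6 + 2*g^5 + 3*g^4 - g^2 - 2*g + 1)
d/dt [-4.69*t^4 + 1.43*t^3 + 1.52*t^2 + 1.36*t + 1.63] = -18.76*t^3 + 4.29*t^2 + 3.04*t + 1.36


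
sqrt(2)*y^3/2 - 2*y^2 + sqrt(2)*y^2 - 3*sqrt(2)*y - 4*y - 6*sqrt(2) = (y + 2)*(y - 3*sqrt(2))*(sqrt(2)*y/2 + 1)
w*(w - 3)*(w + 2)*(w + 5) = w^4 + 4*w^3 - 11*w^2 - 30*w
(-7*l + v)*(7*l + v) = -49*l^2 + v^2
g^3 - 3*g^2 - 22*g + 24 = (g - 6)*(g - 1)*(g + 4)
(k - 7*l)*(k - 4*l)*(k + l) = k^3 - 10*k^2*l + 17*k*l^2 + 28*l^3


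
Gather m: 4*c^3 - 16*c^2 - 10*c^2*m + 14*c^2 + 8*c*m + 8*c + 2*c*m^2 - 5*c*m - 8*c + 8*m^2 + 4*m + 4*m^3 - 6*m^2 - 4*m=4*c^3 - 2*c^2 + 4*m^3 + m^2*(2*c + 2) + m*(-10*c^2 + 3*c)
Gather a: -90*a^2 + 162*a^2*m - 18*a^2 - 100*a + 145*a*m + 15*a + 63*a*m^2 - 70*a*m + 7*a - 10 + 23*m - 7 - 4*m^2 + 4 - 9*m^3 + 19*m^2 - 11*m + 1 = a^2*(162*m - 108) + a*(63*m^2 + 75*m - 78) - 9*m^3 + 15*m^2 + 12*m - 12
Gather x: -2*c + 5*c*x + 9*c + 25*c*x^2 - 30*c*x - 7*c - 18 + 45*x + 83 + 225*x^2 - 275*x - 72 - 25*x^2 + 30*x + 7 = x^2*(25*c + 200) + x*(-25*c - 200)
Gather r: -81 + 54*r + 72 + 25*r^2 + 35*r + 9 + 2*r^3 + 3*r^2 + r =2*r^3 + 28*r^2 + 90*r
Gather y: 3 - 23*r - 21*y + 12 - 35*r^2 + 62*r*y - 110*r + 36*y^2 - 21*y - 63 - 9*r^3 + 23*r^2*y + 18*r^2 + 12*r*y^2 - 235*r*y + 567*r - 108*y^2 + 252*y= -9*r^3 - 17*r^2 + 434*r + y^2*(12*r - 72) + y*(23*r^2 - 173*r + 210) - 48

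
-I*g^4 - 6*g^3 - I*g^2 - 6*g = g*(g - 6*I)*(g - I)*(-I*g + 1)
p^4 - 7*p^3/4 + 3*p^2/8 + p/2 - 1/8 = (p - 1)^2*(p - 1/4)*(p + 1/2)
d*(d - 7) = d^2 - 7*d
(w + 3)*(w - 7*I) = w^2 + 3*w - 7*I*w - 21*I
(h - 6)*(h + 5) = h^2 - h - 30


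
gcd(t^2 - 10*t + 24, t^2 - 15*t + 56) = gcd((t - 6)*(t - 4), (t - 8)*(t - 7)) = 1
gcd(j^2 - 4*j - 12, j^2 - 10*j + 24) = j - 6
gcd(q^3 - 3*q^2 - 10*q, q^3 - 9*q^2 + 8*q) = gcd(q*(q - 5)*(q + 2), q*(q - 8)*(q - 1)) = q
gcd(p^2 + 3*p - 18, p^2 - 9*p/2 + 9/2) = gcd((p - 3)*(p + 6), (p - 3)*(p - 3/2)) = p - 3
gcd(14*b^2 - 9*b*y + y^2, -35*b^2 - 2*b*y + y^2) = -7*b + y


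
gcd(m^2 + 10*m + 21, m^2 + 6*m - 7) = m + 7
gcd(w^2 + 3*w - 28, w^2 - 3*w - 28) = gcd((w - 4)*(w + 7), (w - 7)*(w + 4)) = 1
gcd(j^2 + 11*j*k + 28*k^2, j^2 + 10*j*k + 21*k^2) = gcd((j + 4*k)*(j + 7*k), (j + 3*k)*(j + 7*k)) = j + 7*k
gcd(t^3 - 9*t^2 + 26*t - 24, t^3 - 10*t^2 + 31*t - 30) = t^2 - 5*t + 6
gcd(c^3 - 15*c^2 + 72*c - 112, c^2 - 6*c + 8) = c - 4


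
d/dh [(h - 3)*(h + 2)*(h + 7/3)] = 3*h^2 + 8*h/3 - 25/3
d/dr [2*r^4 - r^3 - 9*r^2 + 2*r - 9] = 8*r^3 - 3*r^2 - 18*r + 2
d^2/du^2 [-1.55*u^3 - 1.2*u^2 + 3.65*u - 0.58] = -9.3*u - 2.4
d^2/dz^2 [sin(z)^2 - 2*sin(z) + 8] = 2*sin(z) + 2*cos(2*z)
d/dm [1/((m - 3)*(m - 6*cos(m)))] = ((3 - m)*(m - 6*cos(m)) - (m - 3)^2*(6*sin(m) + 1))/((m - 3)^3*(m - 6*cos(m))^2)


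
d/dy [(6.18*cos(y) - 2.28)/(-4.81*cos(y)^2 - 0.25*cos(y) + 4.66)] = (-29.7258*cos(y)^2 + 21.9336*cos(y) - 28.2288)*sin(y)/(23.1361*cos(y)^4 + 2.405*cos(y)^3 - 44.7667*cos(y)^2 - 2.33*cos(y) + 21.7156)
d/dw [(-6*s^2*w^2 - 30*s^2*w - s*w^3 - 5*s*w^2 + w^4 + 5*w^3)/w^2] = 30*s^2/w^2 - s + 2*w + 5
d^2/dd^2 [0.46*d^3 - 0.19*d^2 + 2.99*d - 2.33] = 2.76*d - 0.38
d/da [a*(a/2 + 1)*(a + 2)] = (a/2 + 1)*(3*a + 2)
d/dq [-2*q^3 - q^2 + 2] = 2*q*(-3*q - 1)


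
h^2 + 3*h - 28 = (h - 4)*(h + 7)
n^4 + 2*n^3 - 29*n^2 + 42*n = n*(n - 3)*(n - 2)*(n + 7)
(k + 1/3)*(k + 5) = k^2 + 16*k/3 + 5/3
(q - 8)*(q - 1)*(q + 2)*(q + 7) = q^4 - 59*q^2 - 54*q + 112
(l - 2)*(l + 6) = l^2 + 4*l - 12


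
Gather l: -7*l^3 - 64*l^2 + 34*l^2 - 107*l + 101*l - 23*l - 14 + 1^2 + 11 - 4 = -7*l^3 - 30*l^2 - 29*l - 6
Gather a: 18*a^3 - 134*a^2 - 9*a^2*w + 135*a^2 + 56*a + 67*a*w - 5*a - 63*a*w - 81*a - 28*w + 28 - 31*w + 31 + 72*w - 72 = 18*a^3 + a^2*(1 - 9*w) + a*(4*w - 30) + 13*w - 13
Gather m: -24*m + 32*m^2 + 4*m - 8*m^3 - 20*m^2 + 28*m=-8*m^3 + 12*m^2 + 8*m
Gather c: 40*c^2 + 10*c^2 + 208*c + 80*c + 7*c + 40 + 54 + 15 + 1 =50*c^2 + 295*c + 110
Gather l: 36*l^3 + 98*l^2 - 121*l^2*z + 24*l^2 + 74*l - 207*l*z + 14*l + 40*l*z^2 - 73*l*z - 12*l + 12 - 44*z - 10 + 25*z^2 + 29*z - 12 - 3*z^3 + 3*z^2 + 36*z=36*l^3 + l^2*(122 - 121*z) + l*(40*z^2 - 280*z + 76) - 3*z^3 + 28*z^2 + 21*z - 10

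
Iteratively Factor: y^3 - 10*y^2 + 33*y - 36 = (y - 3)*(y^2 - 7*y + 12) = (y - 4)*(y - 3)*(y - 3)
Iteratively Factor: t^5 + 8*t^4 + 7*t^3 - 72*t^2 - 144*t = (t)*(t^4 + 8*t^3 + 7*t^2 - 72*t - 144) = t*(t - 3)*(t^3 + 11*t^2 + 40*t + 48) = t*(t - 3)*(t + 3)*(t^2 + 8*t + 16) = t*(t - 3)*(t + 3)*(t + 4)*(t + 4)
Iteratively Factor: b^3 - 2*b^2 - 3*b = (b)*(b^2 - 2*b - 3) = b*(b + 1)*(b - 3)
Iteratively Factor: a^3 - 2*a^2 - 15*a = (a - 5)*(a^2 + 3*a) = a*(a - 5)*(a + 3)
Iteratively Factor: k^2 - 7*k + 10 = (k - 2)*(k - 5)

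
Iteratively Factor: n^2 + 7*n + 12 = (n + 4)*(n + 3)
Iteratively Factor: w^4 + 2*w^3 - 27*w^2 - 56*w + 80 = (w - 5)*(w^3 + 7*w^2 + 8*w - 16) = (w - 5)*(w + 4)*(w^2 + 3*w - 4) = (w - 5)*(w - 1)*(w + 4)*(w + 4)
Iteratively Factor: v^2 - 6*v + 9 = (v - 3)*(v - 3)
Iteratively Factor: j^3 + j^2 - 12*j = (j + 4)*(j^2 - 3*j) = (j - 3)*(j + 4)*(j)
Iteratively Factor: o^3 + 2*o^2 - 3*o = (o + 3)*(o^2 - o) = o*(o + 3)*(o - 1)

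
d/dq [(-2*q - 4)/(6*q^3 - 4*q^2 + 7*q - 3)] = 2*(12*q^3 + 32*q^2 - 16*q + 17)/(36*q^6 - 48*q^5 + 100*q^4 - 92*q^3 + 73*q^2 - 42*q + 9)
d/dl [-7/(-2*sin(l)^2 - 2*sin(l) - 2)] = -7*(2*sin(l) + 1)*cos(l)/(2*(sin(l)^2 + sin(l) + 1)^2)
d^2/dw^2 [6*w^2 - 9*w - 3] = 12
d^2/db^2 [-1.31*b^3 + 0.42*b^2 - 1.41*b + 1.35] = 0.84 - 7.86*b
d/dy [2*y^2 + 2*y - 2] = 4*y + 2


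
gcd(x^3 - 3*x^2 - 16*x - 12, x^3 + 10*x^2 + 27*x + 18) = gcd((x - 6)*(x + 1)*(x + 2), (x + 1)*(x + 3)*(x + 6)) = x + 1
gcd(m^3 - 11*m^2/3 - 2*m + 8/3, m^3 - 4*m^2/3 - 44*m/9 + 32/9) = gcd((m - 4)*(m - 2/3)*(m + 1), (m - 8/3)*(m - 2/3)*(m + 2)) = m - 2/3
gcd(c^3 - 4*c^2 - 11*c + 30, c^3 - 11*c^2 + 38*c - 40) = c^2 - 7*c + 10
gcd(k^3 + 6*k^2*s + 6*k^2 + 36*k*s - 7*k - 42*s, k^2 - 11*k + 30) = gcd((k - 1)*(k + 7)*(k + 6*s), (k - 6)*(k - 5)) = 1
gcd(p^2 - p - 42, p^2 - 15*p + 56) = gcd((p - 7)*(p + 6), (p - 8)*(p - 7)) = p - 7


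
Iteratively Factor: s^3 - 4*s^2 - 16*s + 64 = (s + 4)*(s^2 - 8*s + 16) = (s - 4)*(s + 4)*(s - 4)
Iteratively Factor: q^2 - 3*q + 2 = (q - 2)*(q - 1)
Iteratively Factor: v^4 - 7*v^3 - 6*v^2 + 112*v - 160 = (v + 4)*(v^3 - 11*v^2 + 38*v - 40) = (v - 4)*(v + 4)*(v^2 - 7*v + 10) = (v - 5)*(v - 4)*(v + 4)*(v - 2)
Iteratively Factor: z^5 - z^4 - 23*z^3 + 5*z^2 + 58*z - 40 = (z - 5)*(z^4 + 4*z^3 - 3*z^2 - 10*z + 8) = (z - 5)*(z + 2)*(z^3 + 2*z^2 - 7*z + 4) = (z - 5)*(z - 1)*(z + 2)*(z^2 + 3*z - 4) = (z - 5)*(z - 1)*(z + 2)*(z + 4)*(z - 1)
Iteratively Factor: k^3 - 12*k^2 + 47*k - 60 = (k - 3)*(k^2 - 9*k + 20) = (k - 4)*(k - 3)*(k - 5)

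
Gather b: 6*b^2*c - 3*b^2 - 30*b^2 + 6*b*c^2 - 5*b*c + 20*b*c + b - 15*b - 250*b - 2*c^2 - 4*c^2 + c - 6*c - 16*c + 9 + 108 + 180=b^2*(6*c - 33) + b*(6*c^2 + 15*c - 264) - 6*c^2 - 21*c + 297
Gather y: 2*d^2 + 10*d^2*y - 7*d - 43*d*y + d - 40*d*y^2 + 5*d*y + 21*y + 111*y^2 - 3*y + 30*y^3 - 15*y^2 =2*d^2 - 6*d + 30*y^3 + y^2*(96 - 40*d) + y*(10*d^2 - 38*d + 18)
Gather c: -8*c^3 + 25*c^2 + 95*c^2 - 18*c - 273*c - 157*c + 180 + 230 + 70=-8*c^3 + 120*c^2 - 448*c + 480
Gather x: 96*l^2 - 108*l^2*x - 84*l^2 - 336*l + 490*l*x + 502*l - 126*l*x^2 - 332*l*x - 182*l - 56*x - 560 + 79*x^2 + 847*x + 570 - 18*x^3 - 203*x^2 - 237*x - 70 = 12*l^2 - 16*l - 18*x^3 + x^2*(-126*l - 124) + x*(-108*l^2 + 158*l + 554) - 60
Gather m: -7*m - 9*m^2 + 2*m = -9*m^2 - 5*m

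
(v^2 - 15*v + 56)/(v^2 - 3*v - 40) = (v - 7)/(v + 5)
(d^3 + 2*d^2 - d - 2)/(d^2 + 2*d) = d - 1/d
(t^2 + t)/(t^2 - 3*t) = (t + 1)/(t - 3)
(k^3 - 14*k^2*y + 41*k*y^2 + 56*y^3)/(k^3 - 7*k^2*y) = 1 - 7*y/k - 8*y^2/k^2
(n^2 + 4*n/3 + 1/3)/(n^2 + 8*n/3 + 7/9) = 3*(n + 1)/(3*n + 7)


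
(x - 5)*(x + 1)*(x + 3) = x^3 - x^2 - 17*x - 15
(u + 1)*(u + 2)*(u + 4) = u^3 + 7*u^2 + 14*u + 8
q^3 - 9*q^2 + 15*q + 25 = (q - 5)^2*(q + 1)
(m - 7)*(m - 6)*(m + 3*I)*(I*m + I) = I*m^4 - 3*m^3 - 12*I*m^3 + 36*m^2 + 29*I*m^2 - 87*m + 42*I*m - 126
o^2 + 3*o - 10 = (o - 2)*(o + 5)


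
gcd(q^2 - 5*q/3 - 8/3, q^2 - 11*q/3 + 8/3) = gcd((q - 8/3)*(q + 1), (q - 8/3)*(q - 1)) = q - 8/3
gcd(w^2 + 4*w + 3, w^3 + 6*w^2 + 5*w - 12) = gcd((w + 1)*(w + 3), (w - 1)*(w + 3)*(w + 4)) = w + 3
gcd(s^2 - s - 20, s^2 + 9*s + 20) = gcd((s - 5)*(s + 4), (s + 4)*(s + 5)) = s + 4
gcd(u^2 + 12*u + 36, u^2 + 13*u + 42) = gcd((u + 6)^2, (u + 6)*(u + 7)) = u + 6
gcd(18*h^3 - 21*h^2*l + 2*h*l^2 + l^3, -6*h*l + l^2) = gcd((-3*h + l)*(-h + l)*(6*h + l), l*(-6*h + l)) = 1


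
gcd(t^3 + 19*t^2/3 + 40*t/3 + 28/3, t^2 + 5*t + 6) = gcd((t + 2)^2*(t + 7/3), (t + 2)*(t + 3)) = t + 2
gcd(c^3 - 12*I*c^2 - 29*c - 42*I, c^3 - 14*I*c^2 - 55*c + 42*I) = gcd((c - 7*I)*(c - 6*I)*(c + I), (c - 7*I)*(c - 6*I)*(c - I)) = c^2 - 13*I*c - 42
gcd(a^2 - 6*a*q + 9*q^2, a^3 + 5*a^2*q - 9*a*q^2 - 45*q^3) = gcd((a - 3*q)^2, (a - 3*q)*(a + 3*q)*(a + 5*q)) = -a + 3*q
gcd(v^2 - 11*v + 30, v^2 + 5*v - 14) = 1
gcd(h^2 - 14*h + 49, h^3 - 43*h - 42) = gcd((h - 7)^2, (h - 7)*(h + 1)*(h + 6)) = h - 7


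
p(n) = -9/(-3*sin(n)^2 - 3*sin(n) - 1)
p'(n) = -9*(6*sin(n)*cos(n) + 3*cos(n))/(-3*sin(n)^2 - 3*sin(n) - 1)^2 = -27*(2*sin(n) + 1)*cos(n)/(3*sin(n)^2 + 3*sin(n) + 1)^2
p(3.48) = 26.89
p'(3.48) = 76.40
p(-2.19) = 16.47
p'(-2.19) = -32.99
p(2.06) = 1.50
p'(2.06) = 0.98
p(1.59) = 1.29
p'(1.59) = 0.03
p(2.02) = 1.47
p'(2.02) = 0.87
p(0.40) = 3.43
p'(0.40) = -6.43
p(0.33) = 3.94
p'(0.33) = -8.05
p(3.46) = 25.36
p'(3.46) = 76.14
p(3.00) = 6.07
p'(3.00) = 15.58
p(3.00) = 6.07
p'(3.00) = 15.58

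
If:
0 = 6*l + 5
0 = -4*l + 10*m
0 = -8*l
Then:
No Solution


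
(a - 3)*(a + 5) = a^2 + 2*a - 15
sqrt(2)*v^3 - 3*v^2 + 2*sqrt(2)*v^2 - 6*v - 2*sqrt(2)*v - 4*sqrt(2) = (v + 2)*(v - 2*sqrt(2))*(sqrt(2)*v + 1)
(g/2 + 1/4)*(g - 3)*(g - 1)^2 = g^4/2 - 9*g^3/4 + 9*g^2/4 + g/4 - 3/4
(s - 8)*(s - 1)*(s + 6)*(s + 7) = s^4 + 4*s^3 - 67*s^2 - 274*s + 336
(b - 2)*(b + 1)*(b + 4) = b^3 + 3*b^2 - 6*b - 8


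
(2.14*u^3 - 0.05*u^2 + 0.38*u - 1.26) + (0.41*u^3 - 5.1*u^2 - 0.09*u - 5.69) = 2.55*u^3 - 5.15*u^2 + 0.29*u - 6.95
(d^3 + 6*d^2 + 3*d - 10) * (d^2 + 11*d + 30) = d^5 + 17*d^4 + 99*d^3 + 203*d^2 - 20*d - 300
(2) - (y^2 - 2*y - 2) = -y^2 + 2*y + 4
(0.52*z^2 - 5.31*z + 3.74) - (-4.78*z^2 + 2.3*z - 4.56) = 5.3*z^2 - 7.61*z + 8.3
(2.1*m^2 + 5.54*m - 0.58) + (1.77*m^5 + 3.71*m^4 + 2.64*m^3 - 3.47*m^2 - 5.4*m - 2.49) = 1.77*m^5 + 3.71*m^4 + 2.64*m^3 - 1.37*m^2 + 0.14*m - 3.07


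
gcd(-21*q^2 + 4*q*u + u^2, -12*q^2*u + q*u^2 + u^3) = 3*q - u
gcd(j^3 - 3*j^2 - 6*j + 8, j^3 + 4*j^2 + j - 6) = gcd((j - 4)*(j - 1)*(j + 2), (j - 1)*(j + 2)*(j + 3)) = j^2 + j - 2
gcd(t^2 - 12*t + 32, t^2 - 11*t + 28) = t - 4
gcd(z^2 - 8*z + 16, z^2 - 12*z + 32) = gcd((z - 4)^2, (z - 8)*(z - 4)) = z - 4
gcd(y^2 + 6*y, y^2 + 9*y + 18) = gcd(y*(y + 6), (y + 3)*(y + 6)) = y + 6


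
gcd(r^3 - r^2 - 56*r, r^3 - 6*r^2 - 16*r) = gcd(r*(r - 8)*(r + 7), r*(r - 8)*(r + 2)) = r^2 - 8*r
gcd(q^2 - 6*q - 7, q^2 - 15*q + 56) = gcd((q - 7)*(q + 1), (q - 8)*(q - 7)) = q - 7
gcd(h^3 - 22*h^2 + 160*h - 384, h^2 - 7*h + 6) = h - 6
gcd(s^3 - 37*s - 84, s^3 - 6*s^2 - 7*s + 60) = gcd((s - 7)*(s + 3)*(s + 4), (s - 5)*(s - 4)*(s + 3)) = s + 3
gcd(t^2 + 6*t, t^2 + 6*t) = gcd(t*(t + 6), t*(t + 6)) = t^2 + 6*t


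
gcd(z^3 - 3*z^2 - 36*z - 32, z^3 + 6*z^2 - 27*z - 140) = z + 4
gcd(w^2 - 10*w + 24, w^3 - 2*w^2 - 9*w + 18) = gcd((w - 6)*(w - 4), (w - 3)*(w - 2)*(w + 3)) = 1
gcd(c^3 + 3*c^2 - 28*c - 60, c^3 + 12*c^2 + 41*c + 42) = c + 2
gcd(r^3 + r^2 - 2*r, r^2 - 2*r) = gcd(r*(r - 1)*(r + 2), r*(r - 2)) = r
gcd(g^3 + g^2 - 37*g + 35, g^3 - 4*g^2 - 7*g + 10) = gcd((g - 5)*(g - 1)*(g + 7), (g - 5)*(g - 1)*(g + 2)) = g^2 - 6*g + 5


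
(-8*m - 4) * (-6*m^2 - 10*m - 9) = 48*m^3 + 104*m^2 + 112*m + 36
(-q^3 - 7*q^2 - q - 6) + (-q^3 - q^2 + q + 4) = -2*q^3 - 8*q^2 - 2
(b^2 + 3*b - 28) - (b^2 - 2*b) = 5*b - 28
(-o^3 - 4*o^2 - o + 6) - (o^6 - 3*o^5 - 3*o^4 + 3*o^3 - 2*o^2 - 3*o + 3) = -o^6 + 3*o^5 + 3*o^4 - 4*o^3 - 2*o^2 + 2*o + 3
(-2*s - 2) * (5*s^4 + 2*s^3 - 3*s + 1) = -10*s^5 - 14*s^4 - 4*s^3 + 6*s^2 + 4*s - 2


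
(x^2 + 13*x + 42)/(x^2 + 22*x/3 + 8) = 3*(x + 7)/(3*x + 4)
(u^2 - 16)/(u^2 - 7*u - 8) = (16 - u^2)/(-u^2 + 7*u + 8)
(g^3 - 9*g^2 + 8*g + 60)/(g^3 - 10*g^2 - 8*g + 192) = (g^2 - 3*g - 10)/(g^2 - 4*g - 32)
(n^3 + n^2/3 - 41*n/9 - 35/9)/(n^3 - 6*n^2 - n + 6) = (9*n^2 - 6*n - 35)/(9*(n^2 - 7*n + 6))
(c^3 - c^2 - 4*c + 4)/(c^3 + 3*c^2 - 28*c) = (c^3 - c^2 - 4*c + 4)/(c*(c^2 + 3*c - 28))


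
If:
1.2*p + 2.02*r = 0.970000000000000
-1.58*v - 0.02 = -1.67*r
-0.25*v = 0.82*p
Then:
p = -0.19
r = 0.59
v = 0.61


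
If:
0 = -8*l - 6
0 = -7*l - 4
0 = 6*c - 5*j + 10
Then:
No Solution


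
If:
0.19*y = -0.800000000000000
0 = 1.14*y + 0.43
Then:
No Solution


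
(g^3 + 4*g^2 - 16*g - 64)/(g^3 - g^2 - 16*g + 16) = (g + 4)/(g - 1)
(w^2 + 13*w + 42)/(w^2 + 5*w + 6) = (w^2 + 13*w + 42)/(w^2 + 5*w + 6)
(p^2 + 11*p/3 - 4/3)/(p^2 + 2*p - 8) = (p - 1/3)/(p - 2)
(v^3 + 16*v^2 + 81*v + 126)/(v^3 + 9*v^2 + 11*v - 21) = (v + 6)/(v - 1)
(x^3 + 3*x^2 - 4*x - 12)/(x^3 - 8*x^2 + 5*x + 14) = (x^2 + 5*x + 6)/(x^2 - 6*x - 7)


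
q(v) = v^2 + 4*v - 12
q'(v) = 2*v + 4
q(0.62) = -9.14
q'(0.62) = 5.24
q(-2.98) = -15.04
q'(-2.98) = -1.96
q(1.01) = -6.94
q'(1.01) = 6.02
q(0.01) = -11.96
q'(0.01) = 4.02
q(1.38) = -4.58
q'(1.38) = 6.76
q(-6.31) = 2.58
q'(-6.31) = -8.62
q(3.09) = 9.91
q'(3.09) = 10.18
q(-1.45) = -15.70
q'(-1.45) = 1.10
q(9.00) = 105.00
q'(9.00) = 22.00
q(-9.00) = 33.00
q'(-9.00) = -14.00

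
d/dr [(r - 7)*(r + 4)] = 2*r - 3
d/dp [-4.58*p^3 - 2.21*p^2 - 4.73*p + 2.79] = -13.74*p^2 - 4.42*p - 4.73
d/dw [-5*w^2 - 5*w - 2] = -10*w - 5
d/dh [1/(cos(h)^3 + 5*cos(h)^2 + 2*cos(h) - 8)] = (3*cos(h)^2 + 10*cos(h) + 2)*sin(h)/(cos(h)^3 + 5*cos(h)^2 + 2*cos(h) - 8)^2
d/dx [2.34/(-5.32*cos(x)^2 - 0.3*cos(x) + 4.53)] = -(24.8976*cos(x) + 0.702)*sin(x)/(5.32*cos(x)^2 + 0.3*cos(x) - 4.53)^2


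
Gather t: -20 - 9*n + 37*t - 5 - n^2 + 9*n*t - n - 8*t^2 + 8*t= -n^2 - 10*n - 8*t^2 + t*(9*n + 45) - 25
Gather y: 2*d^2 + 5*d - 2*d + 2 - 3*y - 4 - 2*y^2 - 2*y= 2*d^2 + 3*d - 2*y^2 - 5*y - 2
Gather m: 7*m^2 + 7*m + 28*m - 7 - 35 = 7*m^2 + 35*m - 42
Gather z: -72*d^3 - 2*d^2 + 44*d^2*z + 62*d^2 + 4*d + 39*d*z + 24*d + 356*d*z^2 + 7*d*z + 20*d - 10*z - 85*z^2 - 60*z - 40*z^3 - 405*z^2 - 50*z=-72*d^3 + 60*d^2 + 48*d - 40*z^3 + z^2*(356*d - 490) + z*(44*d^2 + 46*d - 120)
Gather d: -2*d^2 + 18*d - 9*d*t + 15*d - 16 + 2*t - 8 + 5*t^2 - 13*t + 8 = -2*d^2 + d*(33 - 9*t) + 5*t^2 - 11*t - 16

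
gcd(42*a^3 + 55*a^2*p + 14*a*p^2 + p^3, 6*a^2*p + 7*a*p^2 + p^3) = 6*a^2 + 7*a*p + p^2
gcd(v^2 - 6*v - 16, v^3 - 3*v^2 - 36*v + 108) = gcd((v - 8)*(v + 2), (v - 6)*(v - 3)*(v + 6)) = 1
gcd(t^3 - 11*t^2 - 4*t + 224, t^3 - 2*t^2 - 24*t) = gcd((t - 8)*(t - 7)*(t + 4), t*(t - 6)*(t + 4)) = t + 4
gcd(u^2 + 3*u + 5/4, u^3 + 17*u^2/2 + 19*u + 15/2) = u + 1/2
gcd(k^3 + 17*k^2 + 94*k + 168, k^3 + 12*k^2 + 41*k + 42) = k + 7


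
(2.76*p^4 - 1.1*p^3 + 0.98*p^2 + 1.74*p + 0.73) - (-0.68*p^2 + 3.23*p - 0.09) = 2.76*p^4 - 1.1*p^3 + 1.66*p^2 - 1.49*p + 0.82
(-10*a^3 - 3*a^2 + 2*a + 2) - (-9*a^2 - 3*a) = -10*a^3 + 6*a^2 + 5*a + 2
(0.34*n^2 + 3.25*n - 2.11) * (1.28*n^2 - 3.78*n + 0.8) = 0.4352*n^4 + 2.8748*n^3 - 14.7138*n^2 + 10.5758*n - 1.688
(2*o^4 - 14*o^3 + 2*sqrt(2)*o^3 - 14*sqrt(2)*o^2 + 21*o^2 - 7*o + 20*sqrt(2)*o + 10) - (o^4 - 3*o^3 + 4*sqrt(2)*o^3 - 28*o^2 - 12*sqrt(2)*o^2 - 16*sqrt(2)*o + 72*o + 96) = o^4 - 11*o^3 - 2*sqrt(2)*o^3 - 2*sqrt(2)*o^2 + 49*o^2 - 79*o + 36*sqrt(2)*o - 86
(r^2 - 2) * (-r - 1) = -r^3 - r^2 + 2*r + 2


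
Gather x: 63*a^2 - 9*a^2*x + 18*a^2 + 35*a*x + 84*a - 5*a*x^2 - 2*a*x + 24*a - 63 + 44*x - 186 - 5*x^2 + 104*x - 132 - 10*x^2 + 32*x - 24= 81*a^2 + 108*a + x^2*(-5*a - 15) + x*(-9*a^2 + 33*a + 180) - 405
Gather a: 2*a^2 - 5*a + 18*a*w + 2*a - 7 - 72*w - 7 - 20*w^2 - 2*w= 2*a^2 + a*(18*w - 3) - 20*w^2 - 74*w - 14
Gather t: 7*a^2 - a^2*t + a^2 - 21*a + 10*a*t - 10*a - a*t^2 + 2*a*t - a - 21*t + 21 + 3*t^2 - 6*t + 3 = 8*a^2 - 32*a + t^2*(3 - a) + t*(-a^2 + 12*a - 27) + 24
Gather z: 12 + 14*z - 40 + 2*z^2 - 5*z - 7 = 2*z^2 + 9*z - 35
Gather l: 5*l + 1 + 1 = 5*l + 2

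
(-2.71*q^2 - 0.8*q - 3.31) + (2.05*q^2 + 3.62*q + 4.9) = -0.66*q^2 + 2.82*q + 1.59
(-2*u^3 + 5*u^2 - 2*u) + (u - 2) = -2*u^3 + 5*u^2 - u - 2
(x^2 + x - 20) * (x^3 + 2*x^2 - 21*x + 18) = x^5 + 3*x^4 - 39*x^3 - 43*x^2 + 438*x - 360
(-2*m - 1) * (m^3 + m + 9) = -2*m^4 - m^3 - 2*m^2 - 19*m - 9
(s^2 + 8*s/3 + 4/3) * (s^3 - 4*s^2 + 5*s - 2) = s^5 - 4*s^4/3 - 13*s^3/3 + 6*s^2 + 4*s/3 - 8/3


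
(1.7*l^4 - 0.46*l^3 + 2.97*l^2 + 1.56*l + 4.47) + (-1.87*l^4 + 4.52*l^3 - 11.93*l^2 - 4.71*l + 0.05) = -0.17*l^4 + 4.06*l^3 - 8.96*l^2 - 3.15*l + 4.52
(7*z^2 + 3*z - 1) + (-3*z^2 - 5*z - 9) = 4*z^2 - 2*z - 10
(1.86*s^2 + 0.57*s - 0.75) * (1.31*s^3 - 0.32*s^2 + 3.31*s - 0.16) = 2.4366*s^5 + 0.1515*s^4 + 4.9917*s^3 + 1.8291*s^2 - 2.5737*s + 0.12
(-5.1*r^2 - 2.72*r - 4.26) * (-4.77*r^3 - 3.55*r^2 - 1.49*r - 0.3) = 24.327*r^5 + 31.0794*r^4 + 37.5752*r^3 + 20.7058*r^2 + 7.1634*r + 1.278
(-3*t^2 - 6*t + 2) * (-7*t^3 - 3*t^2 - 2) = 21*t^5 + 51*t^4 + 4*t^3 + 12*t - 4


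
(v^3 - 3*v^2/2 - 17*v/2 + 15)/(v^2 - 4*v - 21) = (v^2 - 9*v/2 + 5)/(v - 7)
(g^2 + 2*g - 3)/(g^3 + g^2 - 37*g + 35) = (g + 3)/(g^2 + 2*g - 35)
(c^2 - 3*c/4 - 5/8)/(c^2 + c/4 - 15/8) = (2*c + 1)/(2*c + 3)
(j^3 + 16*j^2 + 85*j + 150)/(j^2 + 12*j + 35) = (j^2 + 11*j + 30)/(j + 7)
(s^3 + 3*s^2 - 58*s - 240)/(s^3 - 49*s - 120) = (s + 6)/(s + 3)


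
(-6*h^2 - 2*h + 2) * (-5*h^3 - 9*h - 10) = 30*h^5 + 10*h^4 + 44*h^3 + 78*h^2 + 2*h - 20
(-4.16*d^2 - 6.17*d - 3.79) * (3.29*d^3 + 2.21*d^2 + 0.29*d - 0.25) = -13.6864*d^5 - 29.4929*d^4 - 27.3112*d^3 - 9.1252*d^2 + 0.4434*d + 0.9475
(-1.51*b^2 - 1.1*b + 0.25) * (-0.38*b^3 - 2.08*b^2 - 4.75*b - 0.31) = 0.5738*b^5 + 3.5588*b^4 + 9.3655*b^3 + 5.1731*b^2 - 0.8465*b - 0.0775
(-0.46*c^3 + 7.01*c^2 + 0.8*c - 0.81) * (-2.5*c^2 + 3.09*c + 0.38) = 1.15*c^5 - 18.9464*c^4 + 19.4861*c^3 + 7.1608*c^2 - 2.1989*c - 0.3078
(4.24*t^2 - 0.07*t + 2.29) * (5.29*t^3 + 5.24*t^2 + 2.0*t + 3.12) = 22.4296*t^5 + 21.8473*t^4 + 20.2273*t^3 + 25.0884*t^2 + 4.3616*t + 7.1448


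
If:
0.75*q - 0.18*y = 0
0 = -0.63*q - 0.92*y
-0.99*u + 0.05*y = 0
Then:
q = 0.00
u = 0.00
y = 0.00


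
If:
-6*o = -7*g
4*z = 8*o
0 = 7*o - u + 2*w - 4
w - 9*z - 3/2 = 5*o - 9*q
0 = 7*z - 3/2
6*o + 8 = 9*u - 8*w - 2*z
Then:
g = 9/98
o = 3/28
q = 37/2520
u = 309/70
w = 1073/280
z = 3/14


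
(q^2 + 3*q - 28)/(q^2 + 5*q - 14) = (q - 4)/(q - 2)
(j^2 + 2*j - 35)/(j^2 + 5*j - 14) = (j - 5)/(j - 2)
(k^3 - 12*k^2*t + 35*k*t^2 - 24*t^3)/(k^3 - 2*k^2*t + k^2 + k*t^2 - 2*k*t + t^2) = (-k^2 + 11*k*t - 24*t^2)/(-k^2 + k*t - k + t)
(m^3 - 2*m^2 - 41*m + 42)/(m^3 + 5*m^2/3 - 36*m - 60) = 3*(m^2 - 8*m + 7)/(3*m^2 - 13*m - 30)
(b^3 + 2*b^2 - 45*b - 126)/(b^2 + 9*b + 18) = b - 7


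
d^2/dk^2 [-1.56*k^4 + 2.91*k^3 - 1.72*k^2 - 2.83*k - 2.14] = -18.72*k^2 + 17.46*k - 3.44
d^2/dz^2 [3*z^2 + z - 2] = 6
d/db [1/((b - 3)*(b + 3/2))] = 2*(3 - 4*b)/(4*b^4 - 12*b^3 - 27*b^2 + 54*b + 81)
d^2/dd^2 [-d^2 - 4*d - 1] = -2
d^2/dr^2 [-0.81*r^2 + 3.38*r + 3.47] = -1.62000000000000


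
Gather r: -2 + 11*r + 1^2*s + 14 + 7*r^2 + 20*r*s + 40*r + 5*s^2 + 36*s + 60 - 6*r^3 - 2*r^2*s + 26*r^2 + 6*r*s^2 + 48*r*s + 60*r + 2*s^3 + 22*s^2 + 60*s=-6*r^3 + r^2*(33 - 2*s) + r*(6*s^2 + 68*s + 111) + 2*s^3 + 27*s^2 + 97*s + 72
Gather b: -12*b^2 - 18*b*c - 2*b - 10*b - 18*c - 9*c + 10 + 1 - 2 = -12*b^2 + b*(-18*c - 12) - 27*c + 9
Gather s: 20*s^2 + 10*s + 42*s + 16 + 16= 20*s^2 + 52*s + 32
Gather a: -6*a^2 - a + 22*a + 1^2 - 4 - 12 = -6*a^2 + 21*a - 15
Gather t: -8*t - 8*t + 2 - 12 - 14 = -16*t - 24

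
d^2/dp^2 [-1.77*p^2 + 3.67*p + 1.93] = -3.54000000000000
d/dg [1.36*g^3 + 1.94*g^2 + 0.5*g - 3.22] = 4.08*g^2 + 3.88*g + 0.5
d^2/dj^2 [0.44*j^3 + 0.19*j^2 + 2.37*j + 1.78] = 2.64*j + 0.38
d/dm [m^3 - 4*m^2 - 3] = m*(3*m - 8)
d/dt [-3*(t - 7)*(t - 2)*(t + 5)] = -9*t^2 + 24*t + 93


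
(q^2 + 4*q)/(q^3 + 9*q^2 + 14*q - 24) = q/(q^2 + 5*q - 6)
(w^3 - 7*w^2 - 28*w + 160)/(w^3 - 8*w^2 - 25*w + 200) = (w - 4)/(w - 5)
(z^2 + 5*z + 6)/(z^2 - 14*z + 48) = (z^2 + 5*z + 6)/(z^2 - 14*z + 48)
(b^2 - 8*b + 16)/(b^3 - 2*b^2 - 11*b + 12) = (b - 4)/(b^2 + 2*b - 3)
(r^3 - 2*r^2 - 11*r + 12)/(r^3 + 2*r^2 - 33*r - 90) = (r^2 - 5*r + 4)/(r^2 - r - 30)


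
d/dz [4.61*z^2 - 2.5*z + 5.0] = 9.22*z - 2.5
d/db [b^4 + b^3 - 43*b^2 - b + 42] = 4*b^3 + 3*b^2 - 86*b - 1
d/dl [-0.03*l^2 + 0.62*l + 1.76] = 0.62 - 0.06*l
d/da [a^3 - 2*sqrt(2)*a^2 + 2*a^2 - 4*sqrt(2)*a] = 3*a^2 - 4*sqrt(2)*a + 4*a - 4*sqrt(2)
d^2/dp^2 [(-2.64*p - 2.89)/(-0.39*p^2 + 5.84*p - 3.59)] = ((28.581 - 6.1776*p)*(0.39*p^2 - 5.84*p + 3.59) + (0.78*p - 5.84)*(1.56*p - 11.68)*(2.64*p + 2.89))/(0.39*p^2 - 5.84*p + 3.59)^3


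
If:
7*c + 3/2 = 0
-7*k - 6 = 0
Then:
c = -3/14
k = -6/7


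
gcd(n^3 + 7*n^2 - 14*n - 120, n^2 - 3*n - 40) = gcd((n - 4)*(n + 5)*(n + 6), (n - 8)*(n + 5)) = n + 5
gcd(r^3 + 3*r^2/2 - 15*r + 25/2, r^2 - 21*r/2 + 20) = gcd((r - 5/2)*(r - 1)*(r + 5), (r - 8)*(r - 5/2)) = r - 5/2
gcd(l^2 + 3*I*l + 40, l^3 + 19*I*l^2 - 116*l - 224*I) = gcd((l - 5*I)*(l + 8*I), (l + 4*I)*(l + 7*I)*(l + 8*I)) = l + 8*I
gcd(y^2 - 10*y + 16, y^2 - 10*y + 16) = y^2 - 10*y + 16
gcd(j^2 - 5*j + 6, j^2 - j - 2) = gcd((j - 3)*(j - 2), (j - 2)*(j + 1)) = j - 2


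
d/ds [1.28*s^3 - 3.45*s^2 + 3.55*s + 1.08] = 3.84*s^2 - 6.9*s + 3.55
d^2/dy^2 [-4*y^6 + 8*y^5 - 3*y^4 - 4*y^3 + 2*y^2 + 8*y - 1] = -120*y^4 + 160*y^3 - 36*y^2 - 24*y + 4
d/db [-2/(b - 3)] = 2/(b - 3)^2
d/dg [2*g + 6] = 2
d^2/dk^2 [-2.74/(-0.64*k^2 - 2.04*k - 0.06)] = (-2.244608*k^2 - 7.154688*k + 2.74*(1.28*k + 2.04)*(2.56*k + 4.08) - 0.210432)/(0.64*k^2 + 2.04*k + 0.06)^3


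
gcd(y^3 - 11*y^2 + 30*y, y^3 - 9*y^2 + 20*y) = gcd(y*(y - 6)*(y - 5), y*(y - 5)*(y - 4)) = y^2 - 5*y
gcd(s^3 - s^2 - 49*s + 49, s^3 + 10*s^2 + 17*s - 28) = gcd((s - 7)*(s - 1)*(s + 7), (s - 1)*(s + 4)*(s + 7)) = s^2 + 6*s - 7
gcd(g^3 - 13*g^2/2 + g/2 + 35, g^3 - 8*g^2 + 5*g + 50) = g^2 - 3*g - 10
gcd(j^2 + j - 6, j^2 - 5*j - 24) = j + 3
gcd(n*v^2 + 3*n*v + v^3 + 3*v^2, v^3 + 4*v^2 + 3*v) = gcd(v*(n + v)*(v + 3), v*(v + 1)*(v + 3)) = v^2 + 3*v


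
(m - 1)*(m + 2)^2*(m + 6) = m^4 + 9*m^3 + 18*m^2 - 4*m - 24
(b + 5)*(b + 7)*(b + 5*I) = b^3 + 12*b^2 + 5*I*b^2 + 35*b + 60*I*b + 175*I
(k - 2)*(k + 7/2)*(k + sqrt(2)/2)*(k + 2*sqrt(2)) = k^4 + 3*k^3/2 + 5*sqrt(2)*k^3/2 - 5*k^2 + 15*sqrt(2)*k^2/4 - 35*sqrt(2)*k/2 + 3*k - 14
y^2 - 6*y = y*(y - 6)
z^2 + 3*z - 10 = (z - 2)*(z + 5)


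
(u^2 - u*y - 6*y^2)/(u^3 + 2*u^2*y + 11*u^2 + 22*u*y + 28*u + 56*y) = (u - 3*y)/(u^2 + 11*u + 28)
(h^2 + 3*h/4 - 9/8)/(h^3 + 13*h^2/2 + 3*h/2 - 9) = (h - 3/4)/(h^2 + 5*h - 6)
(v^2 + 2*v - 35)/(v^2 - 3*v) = (v^2 + 2*v - 35)/(v*(v - 3))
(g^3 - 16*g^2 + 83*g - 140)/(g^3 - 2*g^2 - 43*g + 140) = (g - 7)/(g + 7)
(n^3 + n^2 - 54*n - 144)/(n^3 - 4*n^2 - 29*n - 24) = (n + 6)/(n + 1)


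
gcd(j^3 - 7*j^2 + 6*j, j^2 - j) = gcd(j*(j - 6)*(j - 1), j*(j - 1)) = j^2 - j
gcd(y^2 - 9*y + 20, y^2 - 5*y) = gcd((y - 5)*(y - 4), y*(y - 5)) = y - 5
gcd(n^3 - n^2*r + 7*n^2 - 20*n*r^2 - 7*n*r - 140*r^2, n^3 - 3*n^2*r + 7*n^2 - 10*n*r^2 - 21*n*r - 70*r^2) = -n^2 + 5*n*r - 7*n + 35*r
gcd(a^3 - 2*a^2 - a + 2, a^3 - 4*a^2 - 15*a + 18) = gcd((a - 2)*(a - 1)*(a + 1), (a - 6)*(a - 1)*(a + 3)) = a - 1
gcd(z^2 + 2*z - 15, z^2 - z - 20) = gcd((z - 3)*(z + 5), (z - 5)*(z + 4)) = 1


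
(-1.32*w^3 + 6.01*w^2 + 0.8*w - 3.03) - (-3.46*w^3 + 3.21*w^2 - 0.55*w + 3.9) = 2.14*w^3 + 2.8*w^2 + 1.35*w - 6.93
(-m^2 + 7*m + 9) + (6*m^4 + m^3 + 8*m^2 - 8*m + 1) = 6*m^4 + m^3 + 7*m^2 - m + 10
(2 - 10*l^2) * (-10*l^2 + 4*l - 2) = 100*l^4 - 40*l^3 + 8*l - 4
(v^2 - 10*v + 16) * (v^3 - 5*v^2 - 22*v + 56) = v^5 - 15*v^4 + 44*v^3 + 196*v^2 - 912*v + 896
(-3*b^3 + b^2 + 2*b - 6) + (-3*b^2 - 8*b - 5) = -3*b^3 - 2*b^2 - 6*b - 11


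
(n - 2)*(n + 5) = n^2 + 3*n - 10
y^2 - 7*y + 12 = (y - 4)*(y - 3)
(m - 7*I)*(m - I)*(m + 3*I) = m^3 - 5*I*m^2 + 17*m - 21*I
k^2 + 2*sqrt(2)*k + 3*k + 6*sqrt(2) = (k + 3)*(k + 2*sqrt(2))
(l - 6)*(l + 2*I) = l^2 - 6*l + 2*I*l - 12*I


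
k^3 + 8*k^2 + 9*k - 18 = (k - 1)*(k + 3)*(k + 6)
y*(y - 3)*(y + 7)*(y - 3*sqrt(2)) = y^4 - 3*sqrt(2)*y^3 + 4*y^3 - 21*y^2 - 12*sqrt(2)*y^2 + 63*sqrt(2)*y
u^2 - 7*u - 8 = (u - 8)*(u + 1)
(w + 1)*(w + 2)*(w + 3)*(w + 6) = w^4 + 12*w^3 + 47*w^2 + 72*w + 36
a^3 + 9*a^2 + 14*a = a*(a + 2)*(a + 7)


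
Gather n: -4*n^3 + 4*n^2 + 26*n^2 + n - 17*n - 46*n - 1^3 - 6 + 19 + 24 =-4*n^3 + 30*n^2 - 62*n + 36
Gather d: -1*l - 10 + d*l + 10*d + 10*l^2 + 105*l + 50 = d*(l + 10) + 10*l^2 + 104*l + 40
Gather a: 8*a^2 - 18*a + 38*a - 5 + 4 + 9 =8*a^2 + 20*a + 8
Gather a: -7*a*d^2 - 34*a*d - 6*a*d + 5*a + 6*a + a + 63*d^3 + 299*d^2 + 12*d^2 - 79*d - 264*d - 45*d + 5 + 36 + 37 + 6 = a*(-7*d^2 - 40*d + 12) + 63*d^3 + 311*d^2 - 388*d + 84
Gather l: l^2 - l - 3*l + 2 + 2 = l^2 - 4*l + 4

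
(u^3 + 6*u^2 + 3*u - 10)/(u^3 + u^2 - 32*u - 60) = (u - 1)/(u - 6)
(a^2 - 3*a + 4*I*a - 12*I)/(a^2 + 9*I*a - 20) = (a - 3)/(a + 5*I)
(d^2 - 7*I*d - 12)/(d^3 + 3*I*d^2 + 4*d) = (d^2 - 7*I*d - 12)/(d*(d^2 + 3*I*d + 4))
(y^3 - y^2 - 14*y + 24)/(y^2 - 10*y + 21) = (y^2 + 2*y - 8)/(y - 7)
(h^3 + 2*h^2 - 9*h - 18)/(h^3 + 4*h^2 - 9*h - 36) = (h + 2)/(h + 4)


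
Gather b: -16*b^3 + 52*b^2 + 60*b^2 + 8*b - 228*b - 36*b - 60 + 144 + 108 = -16*b^3 + 112*b^2 - 256*b + 192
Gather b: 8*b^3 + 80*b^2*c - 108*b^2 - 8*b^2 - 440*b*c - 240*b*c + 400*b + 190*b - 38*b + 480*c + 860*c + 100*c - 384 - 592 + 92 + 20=8*b^3 + b^2*(80*c - 116) + b*(552 - 680*c) + 1440*c - 864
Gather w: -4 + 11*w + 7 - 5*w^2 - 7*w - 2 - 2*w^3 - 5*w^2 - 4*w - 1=-2*w^3 - 10*w^2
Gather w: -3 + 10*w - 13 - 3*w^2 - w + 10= -3*w^2 + 9*w - 6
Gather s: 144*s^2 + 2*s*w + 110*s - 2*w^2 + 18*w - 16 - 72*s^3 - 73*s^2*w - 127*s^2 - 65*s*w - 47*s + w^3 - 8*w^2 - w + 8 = -72*s^3 + s^2*(17 - 73*w) + s*(63 - 63*w) + w^3 - 10*w^2 + 17*w - 8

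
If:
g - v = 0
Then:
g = v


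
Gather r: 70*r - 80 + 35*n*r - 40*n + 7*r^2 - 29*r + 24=-40*n + 7*r^2 + r*(35*n + 41) - 56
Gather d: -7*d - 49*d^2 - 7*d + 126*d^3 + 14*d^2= 126*d^3 - 35*d^2 - 14*d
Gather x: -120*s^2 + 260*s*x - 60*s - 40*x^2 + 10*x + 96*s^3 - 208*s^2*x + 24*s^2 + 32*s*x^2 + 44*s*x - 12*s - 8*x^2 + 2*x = 96*s^3 - 96*s^2 - 72*s + x^2*(32*s - 48) + x*(-208*s^2 + 304*s + 12)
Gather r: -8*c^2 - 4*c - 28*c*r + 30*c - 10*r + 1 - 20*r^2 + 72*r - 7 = -8*c^2 + 26*c - 20*r^2 + r*(62 - 28*c) - 6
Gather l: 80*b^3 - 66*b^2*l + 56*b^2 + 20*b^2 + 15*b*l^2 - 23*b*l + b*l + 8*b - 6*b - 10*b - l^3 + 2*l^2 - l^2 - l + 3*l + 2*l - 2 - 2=80*b^3 + 76*b^2 - 8*b - l^3 + l^2*(15*b + 1) + l*(-66*b^2 - 22*b + 4) - 4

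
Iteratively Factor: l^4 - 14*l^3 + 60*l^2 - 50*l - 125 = (l - 5)*(l^3 - 9*l^2 + 15*l + 25) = (l - 5)^2*(l^2 - 4*l - 5) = (l - 5)^3*(l + 1)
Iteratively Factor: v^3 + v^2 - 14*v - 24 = (v + 3)*(v^2 - 2*v - 8) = (v - 4)*(v + 3)*(v + 2)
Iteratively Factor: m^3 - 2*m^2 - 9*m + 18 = (m - 3)*(m^2 + m - 6) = (m - 3)*(m + 3)*(m - 2)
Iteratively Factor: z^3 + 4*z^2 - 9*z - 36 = (z + 3)*(z^2 + z - 12) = (z - 3)*(z + 3)*(z + 4)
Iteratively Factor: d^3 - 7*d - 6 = (d - 3)*(d^2 + 3*d + 2) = (d - 3)*(d + 2)*(d + 1)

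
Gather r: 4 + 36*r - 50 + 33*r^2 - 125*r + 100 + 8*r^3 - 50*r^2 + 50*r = 8*r^3 - 17*r^2 - 39*r + 54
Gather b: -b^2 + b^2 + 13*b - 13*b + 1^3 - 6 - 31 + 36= 0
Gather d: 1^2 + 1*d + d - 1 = 2*d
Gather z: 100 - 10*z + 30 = 130 - 10*z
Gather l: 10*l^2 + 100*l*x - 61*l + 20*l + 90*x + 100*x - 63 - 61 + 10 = 10*l^2 + l*(100*x - 41) + 190*x - 114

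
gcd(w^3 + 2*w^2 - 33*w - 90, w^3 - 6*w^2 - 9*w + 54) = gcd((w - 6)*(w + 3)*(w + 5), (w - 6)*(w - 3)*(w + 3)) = w^2 - 3*w - 18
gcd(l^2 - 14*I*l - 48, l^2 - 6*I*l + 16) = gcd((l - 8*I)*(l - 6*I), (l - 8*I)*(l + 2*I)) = l - 8*I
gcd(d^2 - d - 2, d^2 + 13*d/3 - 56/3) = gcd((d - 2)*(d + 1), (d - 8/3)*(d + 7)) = 1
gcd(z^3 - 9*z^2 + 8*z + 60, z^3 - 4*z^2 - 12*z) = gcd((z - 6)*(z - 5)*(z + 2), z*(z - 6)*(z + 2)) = z^2 - 4*z - 12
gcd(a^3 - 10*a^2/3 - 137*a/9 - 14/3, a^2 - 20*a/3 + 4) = a - 6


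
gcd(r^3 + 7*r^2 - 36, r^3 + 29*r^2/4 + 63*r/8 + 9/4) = r + 6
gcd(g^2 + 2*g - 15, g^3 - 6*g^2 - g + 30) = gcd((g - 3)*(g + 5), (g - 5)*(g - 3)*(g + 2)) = g - 3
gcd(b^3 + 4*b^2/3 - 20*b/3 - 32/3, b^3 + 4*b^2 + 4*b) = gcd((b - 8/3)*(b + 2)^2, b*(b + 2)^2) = b^2 + 4*b + 4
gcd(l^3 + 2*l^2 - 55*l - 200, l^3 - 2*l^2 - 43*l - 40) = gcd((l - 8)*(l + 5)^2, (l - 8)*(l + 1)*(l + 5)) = l^2 - 3*l - 40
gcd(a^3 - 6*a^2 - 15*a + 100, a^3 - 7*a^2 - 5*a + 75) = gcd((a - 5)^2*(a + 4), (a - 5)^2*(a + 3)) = a^2 - 10*a + 25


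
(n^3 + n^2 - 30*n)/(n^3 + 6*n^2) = (n - 5)/n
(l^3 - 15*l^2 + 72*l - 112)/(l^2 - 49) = (l^2 - 8*l + 16)/(l + 7)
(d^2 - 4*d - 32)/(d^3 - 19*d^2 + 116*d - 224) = (d + 4)/(d^2 - 11*d + 28)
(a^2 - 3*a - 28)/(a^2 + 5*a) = (a^2 - 3*a - 28)/(a*(a + 5))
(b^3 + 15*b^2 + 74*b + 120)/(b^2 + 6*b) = b + 9 + 20/b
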